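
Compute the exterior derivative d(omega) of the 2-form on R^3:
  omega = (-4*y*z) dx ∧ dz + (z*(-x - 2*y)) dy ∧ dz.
d(omega) = (3*z) dx ∧ dy ∧ dz

For a 2-form omega = sum_{i<j} g_{ij} dx_i ∧ dx_j, the exterior derivative is
  d(omega) = sum_{i<j} d(g_{ij}) ∧ dx_i ∧ dx_j = sum_{i<j, k} (∂g_{ij}/∂x_k) dx_k ∧ dx_i ∧ dx_j.
Expand each term, using dx_k ∧ dx_i ∧ dx_j = sgn(permutation) dx_{(a)} ∧ dx_{(b)} ∧ dx_{(c)} with (a < b < c) sorted:
  d(-4*y*z) includes (∂/∂y)(-4*y*z) dy = (-4*z) dy, which multiplied by dx ∧ dz gives (4*z) dx ∧ dy ∧ dz
  d(z*(-x - 2*y)) includes (∂/∂x)(z*(-x - 2*y)) dx = (-z) dx, which multiplied by dy ∧ dz gives (-z) dx ∧ dy ∧ dz
Collecting like 3-forms: d(omega) = (3*z) dx ∧ dy ∧ dz.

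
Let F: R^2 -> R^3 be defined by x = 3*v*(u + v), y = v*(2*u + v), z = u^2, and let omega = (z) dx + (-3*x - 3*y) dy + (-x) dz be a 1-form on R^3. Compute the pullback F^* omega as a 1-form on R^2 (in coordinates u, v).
F^* omega = (3*v*(-u^2 - 12*u*v - 8*v^2)) du + (3*u^3 - 24*u^2*v - 54*u*v^2 - 24*v^3) dv

Using F^*(f dg) = (f ∘ F) d(g ∘ F), substitute each coordinate x_i by F_i(u, v) in f_i, and replace dx_i by d F_i = (∂F_i/∂u) du + (∂F_i/∂v) dv.
  For the x component: f_1(F) = u^2; d F_1 = (3*v) du + (3*u + 6*v) dv
  For the y component: f_2(F) = 3*v*(-5*u - 4*v); d F_2 = (2*v) du + (2*u + 2*v) dv
  For the z component: f_3(F) = 3*v*(-u - v); d F_3 = (2*u) du + (0) dv
Combining and collecting du, dv coefficients:
  coeff of du: 3*v*(-u^2 - 12*u*v - 8*v^2)
  coeff of dv: 3*u^3 - 24*u^2*v - 54*u*v^2 - 24*v^3
F^* omega = (3*v*(-u^2 - 12*u*v - 8*v^2)) du + (3*u^3 - 24*u^2*v - 54*u*v^2 - 24*v^3) dv.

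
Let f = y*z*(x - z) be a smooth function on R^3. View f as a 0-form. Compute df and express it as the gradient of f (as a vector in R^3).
df = (y*z) dx + (z*(x - z)) dy + (y*(x - 2*z)) dz; grad f = (y*z, z*(x - z), y*(x - 2*z))

For a 0-form f, d f = (∂f/∂x) dx + (∂f/∂y) dy + (∂f/∂z) dz. The components of the vector representation are exactly the entries of grad f in Cartesian coordinates:
  ∂f/∂x = y*z
  ∂f/∂y = z*(x - z)
  ∂f/∂z = y*(x - 2*z).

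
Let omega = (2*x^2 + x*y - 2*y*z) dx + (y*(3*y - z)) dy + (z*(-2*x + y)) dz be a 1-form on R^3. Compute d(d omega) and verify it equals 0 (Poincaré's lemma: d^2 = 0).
d(d omega) = 0

Step 1: d omega = sum_{i<j} (∂f_j/∂x_i - ∂f_i/∂x_j) dx_i ∧ dx_j:
  coeff of dx ∧ dy: -x + 2*z
  coeff of dx ∧ dz: 2*y - 2*z
  coeff of dy ∧ dz: y + z
Step 2: Apply d again to each 2-form coefficient. The only possible 3-form in R^3 is dx ∧ dy ∧ dz, with coefficient
  ∂(coeff of dy∧dz)/∂x - ∂(coeff of dx∧dz)/∂y + ∂(coeff of dx∧dy)/∂z
  = ∂/∂x (y + z) - ∂/∂y (2*y - 2*z) + ∂/∂z (-x + 2*z).
Each of these terms simplifies to sums of mixed partials that cancel in pairs. The result is 0 (by equality of mixed partials for smooth functions — Schwarz / Clairaut).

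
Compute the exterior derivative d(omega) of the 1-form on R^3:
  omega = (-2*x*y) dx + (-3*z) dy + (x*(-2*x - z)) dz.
d(omega) = (2*x) dx ∧ dy + (-4*x - z) dx ∧ dz + (3) dy ∧ dz

For a 1-form omega = sum_i f_i dx_i, the exterior derivative is
  d(omega) = sum_{i < j} (∂f_j/∂x_i - ∂f_i/∂x_j) dx_i ∧ dx_j.
  coefficient of dx ∧ dy: ∂f_2/∂x - ∂f_1/∂y = ∂(-3*z)/∂x - ∂(-2*x*y)/∂y = 2*x
  coefficient of dx ∧ dz: ∂f_3/∂x - ∂f_1/∂z = ∂(x*(-2*x - z))/∂x - ∂(-2*x*y)/∂z = -4*x - z
  coefficient of dy ∧ dz: ∂f_3/∂y - ∂f_2/∂z = ∂(x*(-2*x - z))/∂y - ∂(-3*z)/∂z = 3
Assembling: d(omega) = (2*x) dx ∧ dy + (-4*x - z) dx ∧ dz + (3) dy ∧ dz.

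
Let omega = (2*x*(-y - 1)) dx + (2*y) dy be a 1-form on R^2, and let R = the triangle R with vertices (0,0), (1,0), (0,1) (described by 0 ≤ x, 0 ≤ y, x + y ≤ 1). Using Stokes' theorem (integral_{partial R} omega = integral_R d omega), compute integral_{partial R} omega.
integral_(partial R) omega = 1/3

Stokes: integral_partial_R omega = integral_R d omega with d omega = (∂Q/∂x - ∂P/∂y) dx ∧ dy.
  ∂Q/∂x = 0
  ∂P/∂y = -2*x
  integrand = ∂Q/∂x - ∂P/∂y = 2*x.
Integrating over R: integral_0^1 integral_0^{1-x} (2*x) dy dx = 1/3.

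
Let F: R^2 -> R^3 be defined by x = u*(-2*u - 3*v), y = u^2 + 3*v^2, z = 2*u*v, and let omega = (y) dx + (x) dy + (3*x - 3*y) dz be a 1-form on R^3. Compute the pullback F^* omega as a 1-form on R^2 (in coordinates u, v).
F^* omega = (-8*u^3 - 27*u^2*v - 30*u*v^2 - 27*v^3) du + (3*u*(-7*u^2 - 10*u*v - 15*v^2)) dv

Using F^*(f dg) = (f ∘ F) d(g ∘ F), substitute each coordinate x_i by F_i(u, v) in f_i, and replace dx_i by d F_i = (∂F_i/∂u) du + (∂F_i/∂v) dv.
  For the x component: f_1(F) = u^2 + 3*v^2; d F_1 = (-4*u - 3*v) du + (-3*u) dv
  For the y component: f_2(F) = u*(-2*u - 3*v); d F_2 = (2*u) du + (6*v) dv
  For the z component: f_3(F) = -9*u^2 - 9*u*v - 9*v^2; d F_3 = (2*v) du + (2*u) dv
Combining and collecting du, dv coefficients:
  coeff of du: -8*u^3 - 27*u^2*v - 30*u*v^2 - 27*v^3
  coeff of dv: 3*u*(-7*u^2 - 10*u*v - 15*v^2)
F^* omega = (-8*u^3 - 27*u^2*v - 30*u*v^2 - 27*v^3) du + (3*u*(-7*u^2 - 10*u*v - 15*v^2)) dv.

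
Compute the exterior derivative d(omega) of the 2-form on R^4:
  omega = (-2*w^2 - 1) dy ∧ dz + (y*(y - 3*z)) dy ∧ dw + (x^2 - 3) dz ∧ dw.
d(omega) = (-4*w + 3*y) dy ∧ dz ∧ dw + (2*x) dx ∧ dz ∧ dw

For a 2-form omega = sum_{i<j} g_{ij} dx_i ∧ dx_j, the exterior derivative is
  d(omega) = sum_{i<j} d(g_{ij}) ∧ dx_i ∧ dx_j = sum_{i<j, k} (∂g_{ij}/∂x_k) dx_k ∧ dx_i ∧ dx_j.
Expand each term, using dx_k ∧ dx_i ∧ dx_j = sgn(permutation) dx_{(a)} ∧ dx_{(b)} ∧ dx_{(c)} with (a < b < c) sorted:
  d(-2*w^2 - 1) includes (∂/∂w)(-2*w^2 - 1) dw = (-4*w) dw, which multiplied by dy ∧ dz gives (-4*w) dy ∧ dz ∧ dw
  d(y*(y - 3*z)) includes (∂/∂z)(y*(y - 3*z)) dz = (-3*y) dz, which multiplied by dy ∧ dw gives (3*y) dy ∧ dz ∧ dw
  d(x^2 - 3) includes (∂/∂x)(x^2 - 3) dx = (2*x) dx, which multiplied by dz ∧ dw gives (2*x) dx ∧ dz ∧ dw
Collecting like 3-forms: d(omega) = (-4*w + 3*y) dy ∧ dz ∧ dw + (2*x) dx ∧ dz ∧ dw.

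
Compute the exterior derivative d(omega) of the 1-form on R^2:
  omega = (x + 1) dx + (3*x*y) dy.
d(omega) = (3*y) dx ∧ dy

For a 1-form omega = sum_i f_i dx_i, the exterior derivative is
  d(omega) = sum_{i < j} (∂f_j/∂x_i - ∂f_i/∂x_j) dx_i ∧ dx_j.
  coefficient of dx ∧ dy: ∂f_2/∂x - ∂f_1/∂y = ∂(3*x*y)/∂x - ∂(x + 1)/∂y = 3*y
Assembling: d(omega) = (3*y) dx ∧ dy.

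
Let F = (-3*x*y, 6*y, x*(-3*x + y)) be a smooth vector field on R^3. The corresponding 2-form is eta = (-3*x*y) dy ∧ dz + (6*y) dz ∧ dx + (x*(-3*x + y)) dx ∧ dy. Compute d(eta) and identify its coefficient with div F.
d(eta) = (6 - 3*y) dx ∧ dy ∧ dz; div F = 6 - 3*y

For a 2-form in R^3 of the form above, applying d gives a 3-form with coefficient ∂P/∂x + ∂Q/∂y + ∂R/∂z:
  ∂P/∂x = -3*y
  ∂Q/∂y = 6
  ∂R/∂z = 0
Sum = 6 - 3*y, which is exactly div F.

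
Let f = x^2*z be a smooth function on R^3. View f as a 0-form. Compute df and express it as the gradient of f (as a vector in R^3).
df = (2*x*z) dx + (0) dy + (x^2) dz; grad f = (2*x*z, 0, x^2)

For a 0-form f, d f = (∂f/∂x) dx + (∂f/∂y) dy + (∂f/∂z) dz. The components of the vector representation are exactly the entries of grad f in Cartesian coordinates:
  ∂f/∂x = 2*x*z
  ∂f/∂y = 0
  ∂f/∂z = x^2.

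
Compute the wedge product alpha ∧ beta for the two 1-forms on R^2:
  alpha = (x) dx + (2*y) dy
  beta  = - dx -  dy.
alpha ∧ beta = (-x + 2*y) dx ∧ dy

Distribute the wedge, using dx_i ∧ dx_j = -dx_j ∧ dx_i and dx_i ∧ dx_i = 0. For each pair (i, j) with i < j, the coefficient of dx_i ∧ dx_j in alpha ∧ beta is (alpha_i * beta_j - alpha_j * beta_i). Collecting: alpha ∧ beta = (-x + 2*y) dx ∧ dy.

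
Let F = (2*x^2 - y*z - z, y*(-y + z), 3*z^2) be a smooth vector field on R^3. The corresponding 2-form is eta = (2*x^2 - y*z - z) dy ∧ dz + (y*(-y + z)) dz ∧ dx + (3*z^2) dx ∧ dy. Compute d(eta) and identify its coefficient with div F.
d(eta) = (4*x - 2*y + 7*z) dx ∧ dy ∧ dz; div F = 4*x - 2*y + 7*z

For a 2-form in R^3 of the form above, applying d gives a 3-form with coefficient ∂P/∂x + ∂Q/∂y + ∂R/∂z:
  ∂P/∂x = 4*x
  ∂Q/∂y = -2*y + z
  ∂R/∂z = 6*z
Sum = 4*x - 2*y + 7*z, which is exactly div F.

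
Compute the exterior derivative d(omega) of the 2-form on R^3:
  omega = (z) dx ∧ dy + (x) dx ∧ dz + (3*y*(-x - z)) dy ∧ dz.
d(omega) = (1 - 3*y) dx ∧ dy ∧ dz

For a 2-form omega = sum_{i<j} g_{ij} dx_i ∧ dx_j, the exterior derivative is
  d(omega) = sum_{i<j} d(g_{ij}) ∧ dx_i ∧ dx_j = sum_{i<j, k} (∂g_{ij}/∂x_k) dx_k ∧ dx_i ∧ dx_j.
Expand each term, using dx_k ∧ dx_i ∧ dx_j = sgn(permutation) dx_{(a)} ∧ dx_{(b)} ∧ dx_{(c)} with (a < b < c) sorted:
  d(z) includes (∂/∂z)(z) dz = (1) dz, which multiplied by dx ∧ dy gives (1) dx ∧ dy ∧ dz
  d(3*y*(-x - z)) includes (∂/∂x)(3*y*(-x - z)) dx = (-3*y) dx, which multiplied by dy ∧ dz gives (-3*y) dx ∧ dy ∧ dz
Collecting like 3-forms: d(omega) = (1 - 3*y) dx ∧ dy ∧ dz.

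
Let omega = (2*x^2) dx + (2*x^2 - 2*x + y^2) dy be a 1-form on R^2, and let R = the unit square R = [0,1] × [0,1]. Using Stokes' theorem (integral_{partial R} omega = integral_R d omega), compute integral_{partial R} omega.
integral_(partial R) omega = 0

Stokes: integral_partial_R omega = integral_R d omega with d omega = (∂Q/∂x - ∂P/∂y) dx ∧ dy.
  ∂Q/∂x = 4*x - 2
  ∂P/∂y = 0
  integrand = ∂Q/∂x - ∂P/∂y = 4*x - 2.
Integrating over R: integral_0^1 integral_0^1 (4*x - 2) dx dy = 0.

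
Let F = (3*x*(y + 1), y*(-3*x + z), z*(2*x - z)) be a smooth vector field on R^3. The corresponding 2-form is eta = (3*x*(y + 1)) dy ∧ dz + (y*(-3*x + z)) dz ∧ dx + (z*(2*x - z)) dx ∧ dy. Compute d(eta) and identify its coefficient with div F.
d(eta) = (-x + 3*y - z + 3) dx ∧ dy ∧ dz; div F = -x + 3*y - z + 3

For a 2-form in R^3 of the form above, applying d gives a 3-form with coefficient ∂P/∂x + ∂Q/∂y + ∂R/∂z:
  ∂P/∂x = 3*y + 3
  ∂Q/∂y = -3*x + z
  ∂R/∂z = 2*x - 2*z
Sum = -x + 3*y - z + 3, which is exactly div F.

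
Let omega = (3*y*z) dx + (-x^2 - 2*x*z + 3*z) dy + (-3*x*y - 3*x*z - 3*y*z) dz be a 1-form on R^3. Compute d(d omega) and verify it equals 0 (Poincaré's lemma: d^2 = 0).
d(d omega) = 0

Step 1: d omega = sum_{i<j} (∂f_j/∂x_i - ∂f_i/∂x_j) dx_i ∧ dx_j:
  coeff of dx ∧ dy: -2*x - 5*z
  coeff of dx ∧ dz: -6*y - 3*z
  coeff of dy ∧ dz: -x - 3*z - 3
Step 2: Apply d again to each 2-form coefficient. The only possible 3-form in R^3 is dx ∧ dy ∧ dz, with coefficient
  ∂(coeff of dy∧dz)/∂x - ∂(coeff of dx∧dz)/∂y + ∂(coeff of dx∧dy)/∂z
  = ∂/∂x (-x - 3*z - 3) - ∂/∂y (-6*y - 3*z) + ∂/∂z (-2*x - 5*z).
Each of these terms simplifies to sums of mixed partials that cancel in pairs. The result is 0 (by equality of mixed partials for smooth functions — Schwarz / Clairaut).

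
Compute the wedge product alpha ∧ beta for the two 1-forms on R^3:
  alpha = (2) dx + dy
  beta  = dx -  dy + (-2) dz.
alpha ∧ beta = (-3) dx ∧ dy + (-4) dx ∧ dz + (-2) dy ∧ dz

Distribute the wedge, using dx_i ∧ dx_j = -dx_j ∧ dx_i and dx_i ∧ dx_i = 0. For each pair (i, j) with i < j, the coefficient of dx_i ∧ dx_j in alpha ∧ beta is (alpha_i * beta_j - alpha_j * beta_i). Collecting: alpha ∧ beta = (-3) dx ∧ dy + (-4) dx ∧ dz + (-2) dy ∧ dz.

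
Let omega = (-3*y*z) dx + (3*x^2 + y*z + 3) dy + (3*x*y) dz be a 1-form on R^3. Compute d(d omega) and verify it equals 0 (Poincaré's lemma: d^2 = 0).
d(d omega) = 0

Step 1: d omega = sum_{i<j} (∂f_j/∂x_i - ∂f_i/∂x_j) dx_i ∧ dx_j:
  coeff of dx ∧ dy: 6*x + 3*z
  coeff of dx ∧ dz: 6*y
  coeff of dy ∧ dz: 3*x - y
Step 2: Apply d again to each 2-form coefficient. The only possible 3-form in R^3 is dx ∧ dy ∧ dz, with coefficient
  ∂(coeff of dy∧dz)/∂x - ∂(coeff of dx∧dz)/∂y + ∂(coeff of dx∧dy)/∂z
  = ∂/∂x (3*x - y) - ∂/∂y (6*y) + ∂/∂z (6*x + 3*z).
Each of these terms simplifies to sums of mixed partials that cancel in pairs. The result is 0 (by equality of mixed partials for smooth functions — Schwarz / Clairaut).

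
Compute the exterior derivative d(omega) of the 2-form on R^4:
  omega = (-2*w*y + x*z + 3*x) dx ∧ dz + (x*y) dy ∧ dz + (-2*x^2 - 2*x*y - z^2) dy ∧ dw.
d(omega) = (2*w + y) dx ∧ dy ∧ dz + (-2*y) dx ∧ dz ∧ dw + (-4*x - 2*y) dx ∧ dy ∧ dw + (2*z) dy ∧ dz ∧ dw

For a 2-form omega = sum_{i<j} g_{ij} dx_i ∧ dx_j, the exterior derivative is
  d(omega) = sum_{i<j} d(g_{ij}) ∧ dx_i ∧ dx_j = sum_{i<j, k} (∂g_{ij}/∂x_k) dx_k ∧ dx_i ∧ dx_j.
Expand each term, using dx_k ∧ dx_i ∧ dx_j = sgn(permutation) dx_{(a)} ∧ dx_{(b)} ∧ dx_{(c)} with (a < b < c) sorted:
  d(-2*w*y + x*z + 3*x) includes (∂/∂y)(-2*w*y + x*z + 3*x) dy = (-2*w) dy, which multiplied by dx ∧ dz gives (2*w) dx ∧ dy ∧ dz
  d(-2*w*y + x*z + 3*x) includes (∂/∂w)(-2*w*y + x*z + 3*x) dw = (-2*y) dw, which multiplied by dx ∧ dz gives (-2*y) dx ∧ dz ∧ dw
  d(x*y) includes (∂/∂x)(x*y) dx = (y) dx, which multiplied by dy ∧ dz gives (y) dx ∧ dy ∧ dz
  d(-2*x^2 - 2*x*y - z^2) includes (∂/∂x)(-2*x^2 - 2*x*y - z^2) dx = (-4*x - 2*y) dx, which multiplied by dy ∧ dw gives (-4*x - 2*y) dx ∧ dy ∧ dw
  d(-2*x^2 - 2*x*y - z^2) includes (∂/∂z)(-2*x^2 - 2*x*y - z^2) dz = (-2*z) dz, which multiplied by dy ∧ dw gives (2*z) dy ∧ dz ∧ dw
Collecting like 3-forms: d(omega) = (2*w + y) dx ∧ dy ∧ dz + (-2*y) dx ∧ dz ∧ dw + (-4*x - 2*y) dx ∧ dy ∧ dw + (2*z) dy ∧ dz ∧ dw.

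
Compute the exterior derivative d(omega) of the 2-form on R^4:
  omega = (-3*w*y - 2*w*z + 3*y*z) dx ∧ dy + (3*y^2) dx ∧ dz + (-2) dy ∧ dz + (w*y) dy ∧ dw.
d(omega) = (-2*w - 3*y) dx ∧ dy ∧ dz + (-3*y - 2*z) dx ∧ dy ∧ dw

For a 2-form omega = sum_{i<j} g_{ij} dx_i ∧ dx_j, the exterior derivative is
  d(omega) = sum_{i<j} d(g_{ij}) ∧ dx_i ∧ dx_j = sum_{i<j, k} (∂g_{ij}/∂x_k) dx_k ∧ dx_i ∧ dx_j.
Expand each term, using dx_k ∧ dx_i ∧ dx_j = sgn(permutation) dx_{(a)} ∧ dx_{(b)} ∧ dx_{(c)} with (a < b < c) sorted:
  d(-3*w*y - 2*w*z + 3*y*z) includes (∂/∂z)(-3*w*y - 2*w*z + 3*y*z) dz = (-2*w + 3*y) dz, which multiplied by dx ∧ dy gives (-2*w + 3*y) dx ∧ dy ∧ dz
  d(-3*w*y - 2*w*z + 3*y*z) includes (∂/∂w)(-3*w*y - 2*w*z + 3*y*z) dw = (-3*y - 2*z) dw, which multiplied by dx ∧ dy gives (-3*y - 2*z) dx ∧ dy ∧ dw
  d(3*y^2) includes (∂/∂y)(3*y^2) dy = (6*y) dy, which multiplied by dx ∧ dz gives (-6*y) dx ∧ dy ∧ dz
Collecting like 3-forms: d(omega) = (-2*w - 3*y) dx ∧ dy ∧ dz + (-3*y - 2*z) dx ∧ dy ∧ dw.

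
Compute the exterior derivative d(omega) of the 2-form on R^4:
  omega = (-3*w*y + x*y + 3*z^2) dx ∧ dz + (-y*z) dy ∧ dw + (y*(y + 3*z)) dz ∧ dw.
d(omega) = (3*w - x) dx ∧ dy ∧ dz + (-3*y) dx ∧ dz ∧ dw + (3*y + 3*z) dy ∧ dz ∧ dw

For a 2-form omega = sum_{i<j} g_{ij} dx_i ∧ dx_j, the exterior derivative is
  d(omega) = sum_{i<j} d(g_{ij}) ∧ dx_i ∧ dx_j = sum_{i<j, k} (∂g_{ij}/∂x_k) dx_k ∧ dx_i ∧ dx_j.
Expand each term, using dx_k ∧ dx_i ∧ dx_j = sgn(permutation) dx_{(a)} ∧ dx_{(b)} ∧ dx_{(c)} with (a < b < c) sorted:
  d(-3*w*y + x*y + 3*z^2) includes (∂/∂y)(-3*w*y + x*y + 3*z^2) dy = (-3*w + x) dy, which multiplied by dx ∧ dz gives (3*w - x) dx ∧ dy ∧ dz
  d(-3*w*y + x*y + 3*z^2) includes (∂/∂w)(-3*w*y + x*y + 3*z^2) dw = (-3*y) dw, which multiplied by dx ∧ dz gives (-3*y) dx ∧ dz ∧ dw
  d(-y*z) includes (∂/∂z)(-y*z) dz = (-y) dz, which multiplied by dy ∧ dw gives (y) dy ∧ dz ∧ dw
  d(y*(y + 3*z)) includes (∂/∂y)(y*(y + 3*z)) dy = (2*y + 3*z) dy, which multiplied by dz ∧ dw gives (2*y + 3*z) dy ∧ dz ∧ dw
Collecting like 3-forms: d(omega) = (3*w - x) dx ∧ dy ∧ dz + (-3*y) dx ∧ dz ∧ dw + (3*y + 3*z) dy ∧ dz ∧ dw.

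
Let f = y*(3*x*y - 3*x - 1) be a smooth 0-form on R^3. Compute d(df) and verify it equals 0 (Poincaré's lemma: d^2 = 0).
d(df) = 0

Step 1: df = sum_i (∂f/∂x_i) dx_i = (3*y*(y - 1)) dx + (6*x*y - 3*x - 1) dy + (0) dz.
Step 2: Apply d again. Using the 1-form formula, the coefficient of dx ∧ dy in d(df) is ∂^2 f/∂x ∂y - ∂^2 f/∂y ∂x = (6*y - 3) - (6*y - 3) = 0 (equality of mixed partials for smooth f).
Similarly for dx ∧ dz and dy ∧ dz — all coefficients vanish. So d(df) = 0.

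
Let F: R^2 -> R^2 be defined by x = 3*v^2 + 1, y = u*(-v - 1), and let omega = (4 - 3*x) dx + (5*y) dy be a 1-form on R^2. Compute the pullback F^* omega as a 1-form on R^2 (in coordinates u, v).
F^* omega = (5*u*(v^2 + 2*v + 1)) du + (5*u^2*v + 5*u^2 - 54*v^3 + 6*v) dv

Using F^*(f dg) = (f ∘ F) d(g ∘ F), substitute each coordinate x_i by F_i(u, v) in f_i, and replace dx_i by d F_i = (∂F_i/∂u) du + (∂F_i/∂v) dv.
  For the x component: f_1(F) = 1 - 9*v^2; d F_1 = (0) du + (6*v) dv
  For the y component: f_2(F) = 5*u*(-v - 1); d F_2 = (-v - 1) du + (-u) dv
Combining and collecting du, dv coefficients:
  coeff of du: 5*u*(v^2 + 2*v + 1)
  coeff of dv: 5*u^2*v + 5*u^2 - 54*v^3 + 6*v
F^* omega = (5*u*(v^2 + 2*v + 1)) du + (5*u^2*v + 5*u^2 - 54*v^3 + 6*v) dv.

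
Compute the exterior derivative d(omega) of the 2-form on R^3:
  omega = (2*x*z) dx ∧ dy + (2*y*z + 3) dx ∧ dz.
d(omega) = (2*x - 2*z) dx ∧ dy ∧ dz

For a 2-form omega = sum_{i<j} g_{ij} dx_i ∧ dx_j, the exterior derivative is
  d(omega) = sum_{i<j} d(g_{ij}) ∧ dx_i ∧ dx_j = sum_{i<j, k} (∂g_{ij}/∂x_k) dx_k ∧ dx_i ∧ dx_j.
Expand each term, using dx_k ∧ dx_i ∧ dx_j = sgn(permutation) dx_{(a)} ∧ dx_{(b)} ∧ dx_{(c)} with (a < b < c) sorted:
  d(2*x*z) includes (∂/∂z)(2*x*z) dz = (2*x) dz, which multiplied by dx ∧ dy gives (2*x) dx ∧ dy ∧ dz
  d(2*y*z + 3) includes (∂/∂y)(2*y*z + 3) dy = (2*z) dy, which multiplied by dx ∧ dz gives (-2*z) dx ∧ dy ∧ dz
Collecting like 3-forms: d(omega) = (2*x - 2*z) dx ∧ dy ∧ dz.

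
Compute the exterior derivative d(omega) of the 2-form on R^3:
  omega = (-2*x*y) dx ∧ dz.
d(omega) = (2*x) dx ∧ dy ∧ dz

For a 2-form omega = sum_{i<j} g_{ij} dx_i ∧ dx_j, the exterior derivative is
  d(omega) = sum_{i<j} d(g_{ij}) ∧ dx_i ∧ dx_j = sum_{i<j, k} (∂g_{ij}/∂x_k) dx_k ∧ dx_i ∧ dx_j.
Expand each term, using dx_k ∧ dx_i ∧ dx_j = sgn(permutation) dx_{(a)} ∧ dx_{(b)} ∧ dx_{(c)} with (a < b < c) sorted:
  d(-2*x*y) includes (∂/∂y)(-2*x*y) dy = (-2*x) dy, which multiplied by dx ∧ dz gives (2*x) dx ∧ dy ∧ dz
Collecting like 3-forms: d(omega) = (2*x) dx ∧ dy ∧ dz.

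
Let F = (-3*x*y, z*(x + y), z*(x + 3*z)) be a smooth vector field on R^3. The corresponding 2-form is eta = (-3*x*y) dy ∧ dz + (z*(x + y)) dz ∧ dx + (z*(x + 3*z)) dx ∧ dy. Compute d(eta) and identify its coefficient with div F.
d(eta) = (x - 3*y + 7*z) dx ∧ dy ∧ dz; div F = x - 3*y + 7*z

For a 2-form in R^3 of the form above, applying d gives a 3-form with coefficient ∂P/∂x + ∂Q/∂y + ∂R/∂z:
  ∂P/∂x = -3*y
  ∂Q/∂y = z
  ∂R/∂z = x + 6*z
Sum = x - 3*y + 7*z, which is exactly div F.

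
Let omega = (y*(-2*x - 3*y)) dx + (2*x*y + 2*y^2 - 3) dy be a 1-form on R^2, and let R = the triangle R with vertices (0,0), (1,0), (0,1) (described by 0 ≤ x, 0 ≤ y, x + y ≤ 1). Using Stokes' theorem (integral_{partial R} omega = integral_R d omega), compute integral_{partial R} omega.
integral_(partial R) omega = 5/3

Stokes: integral_partial_R omega = integral_R d omega with d omega = (∂Q/∂x - ∂P/∂y) dx ∧ dy.
  ∂Q/∂x = 2*y
  ∂P/∂y = -2*x - 6*y
  integrand = ∂Q/∂x - ∂P/∂y = 2*x + 8*y.
Integrating over R: integral_0^1 integral_0^{1-x} (2*x + 8*y) dy dx = 5/3.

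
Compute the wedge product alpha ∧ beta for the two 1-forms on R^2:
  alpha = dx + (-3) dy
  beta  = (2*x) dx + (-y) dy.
alpha ∧ beta = (6*x - y) dx ∧ dy

Distribute the wedge, using dx_i ∧ dx_j = -dx_j ∧ dx_i and dx_i ∧ dx_i = 0. For each pair (i, j) with i < j, the coefficient of dx_i ∧ dx_j in alpha ∧ beta is (alpha_i * beta_j - alpha_j * beta_i). Collecting: alpha ∧ beta = (6*x - y) dx ∧ dy.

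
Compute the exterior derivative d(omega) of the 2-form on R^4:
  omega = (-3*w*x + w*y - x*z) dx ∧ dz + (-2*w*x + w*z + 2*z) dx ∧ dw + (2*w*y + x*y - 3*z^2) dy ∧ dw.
d(omega) = (-w) dx ∧ dy ∧ dz + (-w - 3*x + y - 2) dx ∧ dz ∧ dw + (y) dx ∧ dy ∧ dw + (6*z) dy ∧ dz ∧ dw

For a 2-form omega = sum_{i<j} g_{ij} dx_i ∧ dx_j, the exterior derivative is
  d(omega) = sum_{i<j} d(g_{ij}) ∧ dx_i ∧ dx_j = sum_{i<j, k} (∂g_{ij}/∂x_k) dx_k ∧ dx_i ∧ dx_j.
Expand each term, using dx_k ∧ dx_i ∧ dx_j = sgn(permutation) dx_{(a)} ∧ dx_{(b)} ∧ dx_{(c)} with (a < b < c) sorted:
  d(-3*w*x + w*y - x*z) includes (∂/∂y)(-3*w*x + w*y - x*z) dy = (w) dy, which multiplied by dx ∧ dz gives (-w) dx ∧ dy ∧ dz
  d(-3*w*x + w*y - x*z) includes (∂/∂w)(-3*w*x + w*y - x*z) dw = (-3*x + y) dw, which multiplied by dx ∧ dz gives (-3*x + y) dx ∧ dz ∧ dw
  d(-2*w*x + w*z + 2*z) includes (∂/∂z)(-2*w*x + w*z + 2*z) dz = (w + 2) dz, which multiplied by dx ∧ dw gives (-w - 2) dx ∧ dz ∧ dw
  d(2*w*y + x*y - 3*z^2) includes (∂/∂x)(2*w*y + x*y - 3*z^2) dx = (y) dx, which multiplied by dy ∧ dw gives (y) dx ∧ dy ∧ dw
  d(2*w*y + x*y - 3*z^2) includes (∂/∂z)(2*w*y + x*y - 3*z^2) dz = (-6*z) dz, which multiplied by dy ∧ dw gives (6*z) dy ∧ dz ∧ dw
Collecting like 3-forms: d(omega) = (-w) dx ∧ dy ∧ dz + (-w - 3*x + y - 2) dx ∧ dz ∧ dw + (y) dx ∧ dy ∧ dw + (6*z) dy ∧ dz ∧ dw.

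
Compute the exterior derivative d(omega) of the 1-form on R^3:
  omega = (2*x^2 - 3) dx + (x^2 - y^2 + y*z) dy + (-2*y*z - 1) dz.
d(omega) = (2*x) dx ∧ dy + (-y - 2*z) dy ∧ dz

For a 1-form omega = sum_i f_i dx_i, the exterior derivative is
  d(omega) = sum_{i < j} (∂f_j/∂x_i - ∂f_i/∂x_j) dx_i ∧ dx_j.
  coefficient of dx ∧ dy: ∂f_2/∂x - ∂f_1/∂y = ∂(x^2 - y^2 + y*z)/∂x - ∂(2*x^2 - 3)/∂y = 2*x
  coefficient of dy ∧ dz: ∂f_3/∂y - ∂f_2/∂z = ∂(-2*y*z - 1)/∂y - ∂(x^2 - y^2 + y*z)/∂z = -y - 2*z
Assembling: d(omega) = (2*x) dx ∧ dy + (-y - 2*z) dy ∧ dz.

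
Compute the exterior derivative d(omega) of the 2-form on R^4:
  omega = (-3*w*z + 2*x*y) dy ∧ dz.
d(omega) = (2*y) dx ∧ dy ∧ dz + (-3*z) dy ∧ dz ∧ dw

For a 2-form omega = sum_{i<j} g_{ij} dx_i ∧ dx_j, the exterior derivative is
  d(omega) = sum_{i<j} d(g_{ij}) ∧ dx_i ∧ dx_j = sum_{i<j, k} (∂g_{ij}/∂x_k) dx_k ∧ dx_i ∧ dx_j.
Expand each term, using dx_k ∧ dx_i ∧ dx_j = sgn(permutation) dx_{(a)} ∧ dx_{(b)} ∧ dx_{(c)} with (a < b < c) sorted:
  d(-3*w*z + 2*x*y) includes (∂/∂x)(-3*w*z + 2*x*y) dx = (2*y) dx, which multiplied by dy ∧ dz gives (2*y) dx ∧ dy ∧ dz
  d(-3*w*z + 2*x*y) includes (∂/∂w)(-3*w*z + 2*x*y) dw = (-3*z) dw, which multiplied by dy ∧ dz gives (-3*z) dy ∧ dz ∧ dw
Collecting like 3-forms: d(omega) = (2*y) dx ∧ dy ∧ dz + (-3*z) dy ∧ dz ∧ dw.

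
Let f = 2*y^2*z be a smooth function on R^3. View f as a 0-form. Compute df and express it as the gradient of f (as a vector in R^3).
df = (0) dx + (4*y*z) dy + (2*y^2) dz; grad f = (0, 4*y*z, 2*y^2)

For a 0-form f, d f = (∂f/∂x) dx + (∂f/∂y) dy + (∂f/∂z) dz. The components of the vector representation are exactly the entries of grad f in Cartesian coordinates:
  ∂f/∂x = 0
  ∂f/∂y = 4*y*z
  ∂f/∂z = 2*y^2.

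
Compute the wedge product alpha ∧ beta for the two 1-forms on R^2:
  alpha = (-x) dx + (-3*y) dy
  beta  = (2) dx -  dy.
alpha ∧ beta = (x + 6*y) dx ∧ dy

Distribute the wedge, using dx_i ∧ dx_j = -dx_j ∧ dx_i and dx_i ∧ dx_i = 0. For each pair (i, j) with i < j, the coefficient of dx_i ∧ dx_j in alpha ∧ beta is (alpha_i * beta_j - alpha_j * beta_i). Collecting: alpha ∧ beta = (x + 6*y) dx ∧ dy.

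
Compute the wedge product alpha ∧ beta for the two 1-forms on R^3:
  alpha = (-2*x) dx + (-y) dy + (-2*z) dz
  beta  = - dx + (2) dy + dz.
alpha ∧ beta = (-4*x - y) dx ∧ dy + (-2*x - 2*z) dx ∧ dz + (-y + 4*z) dy ∧ dz

Distribute the wedge, using dx_i ∧ dx_j = -dx_j ∧ dx_i and dx_i ∧ dx_i = 0. For each pair (i, j) with i < j, the coefficient of dx_i ∧ dx_j in alpha ∧ beta is (alpha_i * beta_j - alpha_j * beta_i). Collecting: alpha ∧ beta = (-4*x - y) dx ∧ dy + (-2*x - 2*z) dx ∧ dz + (-y + 4*z) dy ∧ dz.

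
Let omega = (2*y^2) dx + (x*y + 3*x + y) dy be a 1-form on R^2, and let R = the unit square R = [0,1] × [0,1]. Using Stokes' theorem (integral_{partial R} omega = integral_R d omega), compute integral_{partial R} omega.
integral_(partial R) omega = 3/2

Stokes: integral_partial_R omega = integral_R d omega with d omega = (∂Q/∂x - ∂P/∂y) dx ∧ dy.
  ∂Q/∂x = y + 3
  ∂P/∂y = 4*y
  integrand = ∂Q/∂x - ∂P/∂y = 3 - 3*y.
Integrating over R: integral_0^1 integral_0^1 (3 - 3*y) dx dy = 3/2.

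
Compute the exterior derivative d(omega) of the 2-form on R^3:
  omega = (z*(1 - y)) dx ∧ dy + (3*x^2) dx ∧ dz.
d(omega) = (1 - y) dx ∧ dy ∧ dz

For a 2-form omega = sum_{i<j} g_{ij} dx_i ∧ dx_j, the exterior derivative is
  d(omega) = sum_{i<j} d(g_{ij}) ∧ dx_i ∧ dx_j = sum_{i<j, k} (∂g_{ij}/∂x_k) dx_k ∧ dx_i ∧ dx_j.
Expand each term, using dx_k ∧ dx_i ∧ dx_j = sgn(permutation) dx_{(a)} ∧ dx_{(b)} ∧ dx_{(c)} with (a < b < c) sorted:
  d(z*(1 - y)) includes (∂/∂z)(z*(1 - y)) dz = (1 - y) dz, which multiplied by dx ∧ dy gives (1 - y) dx ∧ dy ∧ dz
Collecting like 3-forms: d(omega) = (1 - y) dx ∧ dy ∧ dz.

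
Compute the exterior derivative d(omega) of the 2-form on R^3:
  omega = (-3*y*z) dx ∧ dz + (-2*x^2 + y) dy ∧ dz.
d(omega) = (-4*x + 3*z) dx ∧ dy ∧ dz

For a 2-form omega = sum_{i<j} g_{ij} dx_i ∧ dx_j, the exterior derivative is
  d(omega) = sum_{i<j} d(g_{ij}) ∧ dx_i ∧ dx_j = sum_{i<j, k} (∂g_{ij}/∂x_k) dx_k ∧ dx_i ∧ dx_j.
Expand each term, using dx_k ∧ dx_i ∧ dx_j = sgn(permutation) dx_{(a)} ∧ dx_{(b)} ∧ dx_{(c)} with (a < b < c) sorted:
  d(-3*y*z) includes (∂/∂y)(-3*y*z) dy = (-3*z) dy, which multiplied by dx ∧ dz gives (3*z) dx ∧ dy ∧ dz
  d(-2*x^2 + y) includes (∂/∂x)(-2*x^2 + y) dx = (-4*x) dx, which multiplied by dy ∧ dz gives (-4*x) dx ∧ dy ∧ dz
Collecting like 3-forms: d(omega) = (-4*x + 3*z) dx ∧ dy ∧ dz.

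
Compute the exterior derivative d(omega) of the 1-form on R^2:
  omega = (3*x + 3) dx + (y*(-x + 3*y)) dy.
d(omega) = (-y) dx ∧ dy

For a 1-form omega = sum_i f_i dx_i, the exterior derivative is
  d(omega) = sum_{i < j} (∂f_j/∂x_i - ∂f_i/∂x_j) dx_i ∧ dx_j.
  coefficient of dx ∧ dy: ∂f_2/∂x - ∂f_1/∂y = ∂(y*(-x + 3*y))/∂x - ∂(3*x + 3)/∂y = -y
Assembling: d(omega) = (-y) dx ∧ dy.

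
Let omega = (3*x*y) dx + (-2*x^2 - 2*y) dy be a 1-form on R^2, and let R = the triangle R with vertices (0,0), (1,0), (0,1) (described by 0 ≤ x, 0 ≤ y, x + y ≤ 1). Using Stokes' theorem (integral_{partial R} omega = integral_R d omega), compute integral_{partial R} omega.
integral_(partial R) omega = -7/6

Stokes: integral_partial_R omega = integral_R d omega with d omega = (∂Q/∂x - ∂P/∂y) dx ∧ dy.
  ∂Q/∂x = -4*x
  ∂P/∂y = 3*x
  integrand = ∂Q/∂x - ∂P/∂y = -7*x.
Integrating over R: integral_0^1 integral_0^{1-x} (-7*x) dy dx = -7/6.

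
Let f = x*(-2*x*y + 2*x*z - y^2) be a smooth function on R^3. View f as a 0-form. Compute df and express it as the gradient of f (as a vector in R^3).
df = (-4*x*y + 4*x*z - y^2) dx + (2*x*(-x - y)) dy + (2*x^2) dz; grad f = (-4*x*y + 4*x*z - y^2, 2*x*(-x - y), 2*x^2)

For a 0-form f, d f = (∂f/∂x) dx + (∂f/∂y) dy + (∂f/∂z) dz. The components of the vector representation are exactly the entries of grad f in Cartesian coordinates:
  ∂f/∂x = -4*x*y + 4*x*z - y^2
  ∂f/∂y = 2*x*(-x - y)
  ∂f/∂z = 2*x^2.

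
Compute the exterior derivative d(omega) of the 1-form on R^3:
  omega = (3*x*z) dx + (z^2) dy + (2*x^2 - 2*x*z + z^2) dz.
d(omega) = (x - 2*z) dx ∧ dz + (-2*z) dy ∧ dz

For a 1-form omega = sum_i f_i dx_i, the exterior derivative is
  d(omega) = sum_{i < j} (∂f_j/∂x_i - ∂f_i/∂x_j) dx_i ∧ dx_j.
  coefficient of dx ∧ dz: ∂f_3/∂x - ∂f_1/∂z = ∂(2*x^2 - 2*x*z + z^2)/∂x - ∂(3*x*z)/∂z = x - 2*z
  coefficient of dy ∧ dz: ∂f_3/∂y - ∂f_2/∂z = ∂(2*x^2 - 2*x*z + z^2)/∂y - ∂(z^2)/∂z = -2*z
Assembling: d(omega) = (x - 2*z) dx ∧ dz + (-2*z) dy ∧ dz.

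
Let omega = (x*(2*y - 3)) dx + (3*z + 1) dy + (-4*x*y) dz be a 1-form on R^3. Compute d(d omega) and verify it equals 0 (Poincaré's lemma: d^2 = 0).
d(d omega) = 0

Step 1: d omega = sum_{i<j} (∂f_j/∂x_i - ∂f_i/∂x_j) dx_i ∧ dx_j:
  coeff of dx ∧ dy: -2*x
  coeff of dx ∧ dz: -4*y
  coeff of dy ∧ dz: -4*x - 3
Step 2: Apply d again to each 2-form coefficient. The only possible 3-form in R^3 is dx ∧ dy ∧ dz, with coefficient
  ∂(coeff of dy∧dz)/∂x - ∂(coeff of dx∧dz)/∂y + ∂(coeff of dx∧dy)/∂z
  = ∂/∂x (-4*x - 3) - ∂/∂y (-4*y) + ∂/∂z (-2*x).
Each of these terms simplifies to sums of mixed partials that cancel in pairs. The result is 0 (by equality of mixed partials for smooth functions — Schwarz / Clairaut).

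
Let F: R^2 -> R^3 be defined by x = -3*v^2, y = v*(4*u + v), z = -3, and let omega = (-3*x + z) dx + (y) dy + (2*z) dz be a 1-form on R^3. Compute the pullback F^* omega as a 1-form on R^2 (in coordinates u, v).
F^* omega = (4*v^2*(4*u + v)) du + (2*v*(8*u^2 + 6*u*v - 26*v^2 + 9)) dv

Using F^*(f dg) = (f ∘ F) d(g ∘ F), substitute each coordinate x_i by F_i(u, v) in f_i, and replace dx_i by d F_i = (∂F_i/∂u) du + (∂F_i/∂v) dv.
  For the x component: f_1(F) = 9*v^2 - 3; d F_1 = (0) du + (-6*v) dv
  For the y component: f_2(F) = v*(4*u + v); d F_2 = (4*v) du + (4*u + 2*v) dv
  For the z component: f_3(F) = -6; d F_3 = (0) du + (0) dv
Combining and collecting du, dv coefficients:
  coeff of du: 4*v^2*(4*u + v)
  coeff of dv: 2*v*(8*u^2 + 6*u*v - 26*v^2 + 9)
F^* omega = (4*v^2*(4*u + v)) du + (2*v*(8*u^2 + 6*u*v - 26*v^2 + 9)) dv.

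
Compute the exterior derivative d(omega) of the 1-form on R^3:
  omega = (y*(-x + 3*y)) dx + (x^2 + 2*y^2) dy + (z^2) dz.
d(omega) = (3*x - 6*y) dx ∧ dy

For a 1-form omega = sum_i f_i dx_i, the exterior derivative is
  d(omega) = sum_{i < j} (∂f_j/∂x_i - ∂f_i/∂x_j) dx_i ∧ dx_j.
  coefficient of dx ∧ dy: ∂f_2/∂x - ∂f_1/∂y = ∂(x^2 + 2*y^2)/∂x - ∂(y*(-x + 3*y))/∂y = 3*x - 6*y
Assembling: d(omega) = (3*x - 6*y) dx ∧ dy.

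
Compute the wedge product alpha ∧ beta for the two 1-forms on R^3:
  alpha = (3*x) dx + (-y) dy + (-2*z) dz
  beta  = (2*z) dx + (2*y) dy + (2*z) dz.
alpha ∧ beta = (2*y*(3*x + z)) dx ∧ dy + (2*z*(3*x + 2*z)) dx ∧ dz + (2*y*z) dy ∧ dz

Distribute the wedge, using dx_i ∧ dx_j = -dx_j ∧ dx_i and dx_i ∧ dx_i = 0. For each pair (i, j) with i < j, the coefficient of dx_i ∧ dx_j in alpha ∧ beta is (alpha_i * beta_j - alpha_j * beta_i). Collecting: alpha ∧ beta = (2*y*(3*x + z)) dx ∧ dy + (2*z*(3*x + 2*z)) dx ∧ dz + (2*y*z) dy ∧ dz.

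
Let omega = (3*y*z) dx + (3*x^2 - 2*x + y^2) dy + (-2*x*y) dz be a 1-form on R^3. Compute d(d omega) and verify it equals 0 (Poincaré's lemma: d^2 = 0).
d(d omega) = 0

Step 1: d omega = sum_{i<j} (∂f_j/∂x_i - ∂f_i/∂x_j) dx_i ∧ dx_j:
  coeff of dx ∧ dy: 6*x - 3*z - 2
  coeff of dx ∧ dz: -5*y
  coeff of dy ∧ dz: -2*x
Step 2: Apply d again to each 2-form coefficient. The only possible 3-form in R^3 is dx ∧ dy ∧ dz, with coefficient
  ∂(coeff of dy∧dz)/∂x - ∂(coeff of dx∧dz)/∂y + ∂(coeff of dx∧dy)/∂z
  = ∂/∂x (-2*x) - ∂/∂y (-5*y) + ∂/∂z (6*x - 3*z - 2).
Each of these terms simplifies to sums of mixed partials that cancel in pairs. The result is 0 (by equality of mixed partials for smooth functions — Schwarz / Clairaut).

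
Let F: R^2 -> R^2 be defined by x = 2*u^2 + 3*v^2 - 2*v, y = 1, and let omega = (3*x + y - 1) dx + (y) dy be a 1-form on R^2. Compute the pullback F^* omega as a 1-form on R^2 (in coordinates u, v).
F^* omega = (12*u*(2*u^2 + 3*v^2 - 2*v)) du + (36*u^2*v - 12*u^2 + 54*v^3 - 54*v^2 + 12*v) dv

Using F^*(f dg) = (f ∘ F) d(g ∘ F), substitute each coordinate x_i by F_i(u, v) in f_i, and replace dx_i by d F_i = (∂F_i/∂u) du + (∂F_i/∂v) dv.
  For the x component: f_1(F) = 6*u^2 + 9*v^2 - 6*v; d F_1 = (4*u) du + (6*v - 2) dv
  For the y component: f_2(F) = 1; d F_2 = (0) du + (0) dv
Combining and collecting du, dv coefficients:
  coeff of du: 12*u*(2*u^2 + 3*v^2 - 2*v)
  coeff of dv: 36*u^2*v - 12*u^2 + 54*v^3 - 54*v^2 + 12*v
F^* omega = (12*u*(2*u^2 + 3*v^2 - 2*v)) du + (36*u^2*v - 12*u^2 + 54*v^3 - 54*v^2 + 12*v) dv.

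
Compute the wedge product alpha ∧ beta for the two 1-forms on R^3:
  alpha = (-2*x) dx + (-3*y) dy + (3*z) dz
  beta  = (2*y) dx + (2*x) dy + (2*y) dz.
alpha ∧ beta = (-4*x^2 + 6*y^2) dx ∧ dy + (-2*y*(2*x + 3*z)) dx ∧ dz + (-6*x*z - 6*y^2) dy ∧ dz

Distribute the wedge, using dx_i ∧ dx_j = -dx_j ∧ dx_i and dx_i ∧ dx_i = 0. For each pair (i, j) with i < j, the coefficient of dx_i ∧ dx_j in alpha ∧ beta is (alpha_i * beta_j - alpha_j * beta_i). Collecting: alpha ∧ beta = (-4*x^2 + 6*y^2) dx ∧ dy + (-2*y*(2*x + 3*z)) dx ∧ dz + (-6*x*z - 6*y^2) dy ∧ dz.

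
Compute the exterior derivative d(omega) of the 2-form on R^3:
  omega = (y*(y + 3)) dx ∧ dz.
d(omega) = (-2*y - 3) dx ∧ dy ∧ dz

For a 2-form omega = sum_{i<j} g_{ij} dx_i ∧ dx_j, the exterior derivative is
  d(omega) = sum_{i<j} d(g_{ij}) ∧ dx_i ∧ dx_j = sum_{i<j, k} (∂g_{ij}/∂x_k) dx_k ∧ dx_i ∧ dx_j.
Expand each term, using dx_k ∧ dx_i ∧ dx_j = sgn(permutation) dx_{(a)} ∧ dx_{(b)} ∧ dx_{(c)} with (a < b < c) sorted:
  d(y*(y + 3)) includes (∂/∂y)(y*(y + 3)) dy = (2*y + 3) dy, which multiplied by dx ∧ dz gives (-2*y - 3) dx ∧ dy ∧ dz
Collecting like 3-forms: d(omega) = (-2*y - 3) dx ∧ dy ∧ dz.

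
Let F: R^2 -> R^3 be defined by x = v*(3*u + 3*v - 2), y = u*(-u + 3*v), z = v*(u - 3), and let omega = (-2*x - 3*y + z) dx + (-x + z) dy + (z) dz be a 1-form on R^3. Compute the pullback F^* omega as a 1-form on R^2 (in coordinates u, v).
F^* omega = (v*(13*u^2 - 41*u*v + 2*u - 27*v^2 - 3*v)) du + (9*u^3 - 29*u^2*v - 6*u^2 - 111*u*v^2 + 22*u*v - 36*v^3 + 18*v^2 + 7*v) dv

Using F^*(f dg) = (f ∘ F) d(g ∘ F), substitute each coordinate x_i by F_i(u, v) in f_i, and replace dx_i by d F_i = (∂F_i/∂u) du + (∂F_i/∂v) dv.
  For the x component: f_1(F) = 3*u^2 - 14*u*v - 6*v^2 + v; d F_1 = (3*v) du + (3*u + 6*v - 2) dv
  For the y component: f_2(F) = v*(-2*u - 3*v - 1); d F_2 = (-2*u + 3*v) du + (3*u) dv
  For the z component: f_3(F) = v*(u - 3); d F_3 = (v) du + (u - 3) dv
Combining and collecting du, dv coefficients:
  coeff of du: v*(13*u^2 - 41*u*v + 2*u - 27*v^2 - 3*v)
  coeff of dv: 9*u^3 - 29*u^2*v - 6*u^2 - 111*u*v^2 + 22*u*v - 36*v^3 + 18*v^2 + 7*v
F^* omega = (v*(13*u^2 - 41*u*v + 2*u - 27*v^2 - 3*v)) du + (9*u^3 - 29*u^2*v - 6*u^2 - 111*u*v^2 + 22*u*v - 36*v^3 + 18*v^2 + 7*v) dv.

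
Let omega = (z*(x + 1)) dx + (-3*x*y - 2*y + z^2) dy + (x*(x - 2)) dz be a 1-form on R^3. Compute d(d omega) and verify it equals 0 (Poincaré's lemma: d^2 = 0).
d(d omega) = 0

Step 1: d omega = sum_{i<j} (∂f_j/∂x_i - ∂f_i/∂x_j) dx_i ∧ dx_j:
  coeff of dx ∧ dy: -3*y
  coeff of dx ∧ dz: x - 3
  coeff of dy ∧ dz: -2*z
Step 2: Apply d again to each 2-form coefficient. The only possible 3-form in R^3 is dx ∧ dy ∧ dz, with coefficient
  ∂(coeff of dy∧dz)/∂x - ∂(coeff of dx∧dz)/∂y + ∂(coeff of dx∧dy)/∂z
  = ∂/∂x (-2*z) - ∂/∂y (x - 3) + ∂/∂z (-3*y).
Each of these terms simplifies to sums of mixed partials that cancel in pairs. The result is 0 (by equality of mixed partials for smooth functions — Schwarz / Clairaut).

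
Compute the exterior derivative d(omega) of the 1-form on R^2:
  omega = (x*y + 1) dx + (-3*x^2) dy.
d(omega) = (-7*x) dx ∧ dy

For a 1-form omega = sum_i f_i dx_i, the exterior derivative is
  d(omega) = sum_{i < j} (∂f_j/∂x_i - ∂f_i/∂x_j) dx_i ∧ dx_j.
  coefficient of dx ∧ dy: ∂f_2/∂x - ∂f_1/∂y = ∂(-3*x^2)/∂x - ∂(x*y + 1)/∂y = -7*x
Assembling: d(omega) = (-7*x) dx ∧ dy.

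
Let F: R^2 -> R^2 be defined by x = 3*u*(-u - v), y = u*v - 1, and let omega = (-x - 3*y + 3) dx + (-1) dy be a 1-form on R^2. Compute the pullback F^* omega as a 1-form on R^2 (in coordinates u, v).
F^* omega = (-18*u^3 - 9*u^2*v - 36*u - 19*v) du + (u*(-9*u^2 - 19)) dv

Using F^*(f dg) = (f ∘ F) d(g ∘ F), substitute each coordinate x_i by F_i(u, v) in f_i, and replace dx_i by d F_i = (∂F_i/∂u) du + (∂F_i/∂v) dv.
  For the x component: f_1(F) = 3*u^2 + 6; d F_1 = (-6*u - 3*v) du + (-3*u) dv
  For the y component: f_2(F) = -1; d F_2 = (v) du + (u) dv
Combining and collecting du, dv coefficients:
  coeff of du: -18*u^3 - 9*u^2*v - 36*u - 19*v
  coeff of dv: u*(-9*u^2 - 19)
F^* omega = (-18*u^3 - 9*u^2*v - 36*u - 19*v) du + (u*(-9*u^2 - 19)) dv.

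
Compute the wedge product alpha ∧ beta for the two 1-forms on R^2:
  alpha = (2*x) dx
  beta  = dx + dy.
alpha ∧ beta = (2*x) dx ∧ dy

Distribute the wedge, using dx_i ∧ dx_j = -dx_j ∧ dx_i and dx_i ∧ dx_i = 0. For each pair (i, j) with i < j, the coefficient of dx_i ∧ dx_j in alpha ∧ beta is (alpha_i * beta_j - alpha_j * beta_i). Collecting: alpha ∧ beta = (2*x) dx ∧ dy.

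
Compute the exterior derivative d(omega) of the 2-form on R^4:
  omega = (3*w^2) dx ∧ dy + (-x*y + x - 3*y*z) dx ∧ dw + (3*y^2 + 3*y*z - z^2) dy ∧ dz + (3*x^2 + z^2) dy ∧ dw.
d(omega) = (6*w + 7*x + 3*z) dx ∧ dy ∧ dw + (3*y) dx ∧ dz ∧ dw + (-2*z) dy ∧ dz ∧ dw

For a 2-form omega = sum_{i<j} g_{ij} dx_i ∧ dx_j, the exterior derivative is
  d(omega) = sum_{i<j} d(g_{ij}) ∧ dx_i ∧ dx_j = sum_{i<j, k} (∂g_{ij}/∂x_k) dx_k ∧ dx_i ∧ dx_j.
Expand each term, using dx_k ∧ dx_i ∧ dx_j = sgn(permutation) dx_{(a)} ∧ dx_{(b)} ∧ dx_{(c)} with (a < b < c) sorted:
  d(3*w^2) includes (∂/∂w)(3*w^2) dw = (6*w) dw, which multiplied by dx ∧ dy gives (6*w) dx ∧ dy ∧ dw
  d(-x*y + x - 3*y*z) includes (∂/∂y)(-x*y + x - 3*y*z) dy = (-x - 3*z) dy, which multiplied by dx ∧ dw gives (x + 3*z) dx ∧ dy ∧ dw
  d(-x*y + x - 3*y*z) includes (∂/∂z)(-x*y + x - 3*y*z) dz = (-3*y) dz, which multiplied by dx ∧ dw gives (3*y) dx ∧ dz ∧ dw
  d(3*x^2 + z^2) includes (∂/∂x)(3*x^2 + z^2) dx = (6*x) dx, which multiplied by dy ∧ dw gives (6*x) dx ∧ dy ∧ dw
  d(3*x^2 + z^2) includes (∂/∂z)(3*x^2 + z^2) dz = (2*z) dz, which multiplied by dy ∧ dw gives (-2*z) dy ∧ dz ∧ dw
Collecting like 3-forms: d(omega) = (6*w + 7*x + 3*z) dx ∧ dy ∧ dw + (3*y) dx ∧ dz ∧ dw + (-2*z) dy ∧ dz ∧ dw.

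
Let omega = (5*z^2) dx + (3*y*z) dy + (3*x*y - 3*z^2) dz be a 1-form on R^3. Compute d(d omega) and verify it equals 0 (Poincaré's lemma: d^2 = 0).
d(d omega) = 0

Step 1: d omega = sum_{i<j} (∂f_j/∂x_i - ∂f_i/∂x_j) dx_i ∧ dx_j:
  coeff of dx ∧ dy: 0
  coeff of dx ∧ dz: 3*y - 10*z
  coeff of dy ∧ dz: 3*x - 3*y
Step 2: Apply d again to each 2-form coefficient. The only possible 3-form in R^3 is dx ∧ dy ∧ dz, with coefficient
  ∂(coeff of dy∧dz)/∂x - ∂(coeff of dx∧dz)/∂y + ∂(coeff of dx∧dy)/∂z
  = ∂/∂x (3*x - 3*y) - ∂/∂y (3*y - 10*z) + ∂/∂z (0).
Each of these terms simplifies to sums of mixed partials that cancel in pairs. The result is 0 (by equality of mixed partials for smooth functions — Schwarz / Clairaut).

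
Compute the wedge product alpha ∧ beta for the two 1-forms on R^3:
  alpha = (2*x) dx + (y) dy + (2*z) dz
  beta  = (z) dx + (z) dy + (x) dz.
alpha ∧ beta = (z*(2*x - y)) dx ∧ dy + (2*x^2 - 2*z^2) dx ∧ dz + (x*y - 2*z^2) dy ∧ dz

Distribute the wedge, using dx_i ∧ dx_j = -dx_j ∧ dx_i and dx_i ∧ dx_i = 0. For each pair (i, j) with i < j, the coefficient of dx_i ∧ dx_j in alpha ∧ beta is (alpha_i * beta_j - alpha_j * beta_i). Collecting: alpha ∧ beta = (z*(2*x - y)) dx ∧ dy + (2*x^2 - 2*z^2) dx ∧ dz + (x*y - 2*z^2) dy ∧ dz.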